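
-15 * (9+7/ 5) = -156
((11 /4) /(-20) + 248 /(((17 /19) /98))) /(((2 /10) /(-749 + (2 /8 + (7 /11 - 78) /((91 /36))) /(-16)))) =-101468350.18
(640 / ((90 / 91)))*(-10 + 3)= -40768 / 9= -4529.78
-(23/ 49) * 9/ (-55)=207/ 2695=0.08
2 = 2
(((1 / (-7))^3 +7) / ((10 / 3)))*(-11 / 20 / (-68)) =99 / 5831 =0.02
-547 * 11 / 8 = -6017 / 8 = -752.12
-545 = -545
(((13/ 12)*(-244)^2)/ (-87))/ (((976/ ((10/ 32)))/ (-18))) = 3965/ 928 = 4.27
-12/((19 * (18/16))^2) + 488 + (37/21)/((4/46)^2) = 196768517/272916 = 720.99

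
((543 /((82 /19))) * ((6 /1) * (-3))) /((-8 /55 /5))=25534575 /328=77849.31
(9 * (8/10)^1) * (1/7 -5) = -1224/35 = -34.97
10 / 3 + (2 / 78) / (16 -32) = 693 / 208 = 3.33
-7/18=-0.39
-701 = -701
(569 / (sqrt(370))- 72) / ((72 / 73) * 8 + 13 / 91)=-5.28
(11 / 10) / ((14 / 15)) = 33 / 28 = 1.18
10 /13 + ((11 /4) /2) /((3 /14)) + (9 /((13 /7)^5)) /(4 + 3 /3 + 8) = 418034609 /57921708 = 7.22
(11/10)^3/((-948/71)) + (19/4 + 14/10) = 5735699/948000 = 6.05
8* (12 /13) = 96 /13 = 7.38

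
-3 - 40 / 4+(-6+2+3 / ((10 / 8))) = -73 / 5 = -14.60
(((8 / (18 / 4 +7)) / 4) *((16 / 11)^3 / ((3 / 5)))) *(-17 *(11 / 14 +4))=-46653440 / 642873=-72.57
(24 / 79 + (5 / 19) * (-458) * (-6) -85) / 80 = 958331 / 120080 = 7.98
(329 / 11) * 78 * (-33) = -76986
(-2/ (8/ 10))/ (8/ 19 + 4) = -95/ 168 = -0.57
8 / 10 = 4 / 5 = 0.80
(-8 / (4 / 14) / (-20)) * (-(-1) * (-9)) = -63 / 5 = -12.60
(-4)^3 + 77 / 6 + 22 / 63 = -6403 / 126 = -50.82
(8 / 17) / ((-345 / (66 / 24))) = -22 / 5865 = -0.00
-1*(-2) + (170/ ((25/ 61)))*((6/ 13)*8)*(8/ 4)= 199234/ 65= 3065.14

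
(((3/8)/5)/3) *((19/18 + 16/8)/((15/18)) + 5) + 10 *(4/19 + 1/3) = 2149/380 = 5.66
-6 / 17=-0.35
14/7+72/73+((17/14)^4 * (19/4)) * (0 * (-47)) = 218/73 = 2.99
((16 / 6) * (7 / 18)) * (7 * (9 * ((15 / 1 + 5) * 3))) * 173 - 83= 678077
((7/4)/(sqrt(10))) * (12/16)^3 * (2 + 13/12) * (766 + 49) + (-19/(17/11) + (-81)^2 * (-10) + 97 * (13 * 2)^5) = 379953 * sqrt(10)/2048 + 19591273445/17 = 1152428436.38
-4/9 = -0.44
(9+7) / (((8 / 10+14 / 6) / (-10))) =-2400 / 47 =-51.06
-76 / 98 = -38 / 49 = -0.78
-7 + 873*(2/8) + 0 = 211.25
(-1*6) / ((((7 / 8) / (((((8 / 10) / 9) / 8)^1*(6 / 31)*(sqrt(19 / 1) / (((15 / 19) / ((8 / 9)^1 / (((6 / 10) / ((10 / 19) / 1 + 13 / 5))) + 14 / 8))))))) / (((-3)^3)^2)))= -94284*sqrt(19) / 1085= -378.78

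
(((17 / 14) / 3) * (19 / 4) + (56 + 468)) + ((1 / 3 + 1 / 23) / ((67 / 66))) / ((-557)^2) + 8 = 42884527699687 / 80319743112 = 533.92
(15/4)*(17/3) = 85/4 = 21.25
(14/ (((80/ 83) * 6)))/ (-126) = -0.02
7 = 7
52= 52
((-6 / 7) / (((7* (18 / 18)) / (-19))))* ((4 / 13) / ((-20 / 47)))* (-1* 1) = 5358 / 3185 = 1.68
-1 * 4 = -4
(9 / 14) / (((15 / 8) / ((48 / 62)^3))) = 0.16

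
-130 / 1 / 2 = -65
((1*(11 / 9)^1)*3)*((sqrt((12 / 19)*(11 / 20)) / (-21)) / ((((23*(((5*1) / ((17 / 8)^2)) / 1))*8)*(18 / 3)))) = -3179*sqrt(3135) / 2114380800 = -0.00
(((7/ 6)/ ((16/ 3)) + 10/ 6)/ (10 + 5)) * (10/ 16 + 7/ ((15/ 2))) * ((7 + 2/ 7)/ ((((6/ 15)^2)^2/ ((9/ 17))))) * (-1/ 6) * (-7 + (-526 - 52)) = 2877.44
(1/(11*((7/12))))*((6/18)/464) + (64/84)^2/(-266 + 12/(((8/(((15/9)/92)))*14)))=-16291787/7868963124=-0.00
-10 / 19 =-0.53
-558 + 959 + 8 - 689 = -280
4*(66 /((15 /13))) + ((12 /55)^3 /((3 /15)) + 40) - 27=241.85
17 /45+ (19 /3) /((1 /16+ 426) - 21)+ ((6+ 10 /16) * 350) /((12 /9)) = 1739.46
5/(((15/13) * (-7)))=-13/21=-0.62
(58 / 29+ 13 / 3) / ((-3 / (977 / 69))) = -18563 / 621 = -29.89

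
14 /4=7 /2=3.50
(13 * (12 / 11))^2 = 24336 / 121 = 201.12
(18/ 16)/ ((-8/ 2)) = -9/ 32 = -0.28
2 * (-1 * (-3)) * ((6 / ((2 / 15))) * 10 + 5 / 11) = 2702.73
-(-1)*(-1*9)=-9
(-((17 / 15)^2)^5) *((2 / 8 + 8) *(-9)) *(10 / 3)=22175932904939 / 25628906250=865.27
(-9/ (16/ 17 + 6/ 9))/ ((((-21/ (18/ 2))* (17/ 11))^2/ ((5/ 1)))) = -147015/ 68306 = -2.15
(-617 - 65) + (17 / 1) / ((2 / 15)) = -1109 / 2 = -554.50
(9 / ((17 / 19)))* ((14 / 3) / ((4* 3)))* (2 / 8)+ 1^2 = 269 / 136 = 1.98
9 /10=0.90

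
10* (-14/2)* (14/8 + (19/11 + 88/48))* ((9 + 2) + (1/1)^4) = -49070/11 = -4460.91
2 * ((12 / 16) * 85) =255 / 2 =127.50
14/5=2.80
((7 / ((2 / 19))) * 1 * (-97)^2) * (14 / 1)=8759779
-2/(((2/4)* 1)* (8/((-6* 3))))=9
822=822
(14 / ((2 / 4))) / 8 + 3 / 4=17 / 4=4.25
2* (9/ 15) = 6/ 5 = 1.20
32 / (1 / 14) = 448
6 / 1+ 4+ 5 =15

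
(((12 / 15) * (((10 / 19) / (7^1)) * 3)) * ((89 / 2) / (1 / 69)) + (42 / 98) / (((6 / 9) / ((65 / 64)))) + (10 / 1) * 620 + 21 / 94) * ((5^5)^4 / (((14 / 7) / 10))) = 2577221788883209228515625 / 800128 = 3221011874204138873.42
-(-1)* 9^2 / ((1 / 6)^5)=629856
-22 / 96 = -11 / 48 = -0.23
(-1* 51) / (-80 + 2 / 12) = 306 / 479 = 0.64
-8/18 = -4/9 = -0.44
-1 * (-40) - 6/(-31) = 1246/31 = 40.19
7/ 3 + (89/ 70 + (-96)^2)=1936117/ 210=9219.60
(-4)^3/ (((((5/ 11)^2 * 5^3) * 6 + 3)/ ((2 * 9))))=-46464/ 6371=-7.29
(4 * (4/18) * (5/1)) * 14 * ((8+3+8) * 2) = 21280/9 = 2364.44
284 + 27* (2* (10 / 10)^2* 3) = 446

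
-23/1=-23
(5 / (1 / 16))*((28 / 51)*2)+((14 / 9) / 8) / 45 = 2419319 / 27540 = 87.85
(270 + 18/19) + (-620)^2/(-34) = -11034.93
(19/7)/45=19/315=0.06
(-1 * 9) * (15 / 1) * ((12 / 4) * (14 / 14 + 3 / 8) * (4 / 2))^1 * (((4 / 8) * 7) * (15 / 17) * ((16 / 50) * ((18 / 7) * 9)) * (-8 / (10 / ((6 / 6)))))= 1732104 / 85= 20377.69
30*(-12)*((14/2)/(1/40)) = -100800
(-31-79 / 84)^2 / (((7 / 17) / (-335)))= -40995394855 / 49392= -830000.71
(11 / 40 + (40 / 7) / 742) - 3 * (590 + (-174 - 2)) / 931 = -2075067 / 1973720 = -1.05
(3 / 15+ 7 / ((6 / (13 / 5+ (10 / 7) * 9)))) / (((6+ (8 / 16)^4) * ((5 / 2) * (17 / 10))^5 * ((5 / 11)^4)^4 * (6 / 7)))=720656448092642527105024 / 945690277862548828125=762.04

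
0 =0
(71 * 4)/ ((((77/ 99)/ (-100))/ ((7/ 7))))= -255600/ 7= -36514.29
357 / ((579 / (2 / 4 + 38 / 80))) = 4641 / 7720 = 0.60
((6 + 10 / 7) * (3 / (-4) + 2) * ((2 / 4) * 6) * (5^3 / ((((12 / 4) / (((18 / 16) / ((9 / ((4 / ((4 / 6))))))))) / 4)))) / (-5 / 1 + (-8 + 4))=-386.90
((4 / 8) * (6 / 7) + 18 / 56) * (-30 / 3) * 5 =-37.50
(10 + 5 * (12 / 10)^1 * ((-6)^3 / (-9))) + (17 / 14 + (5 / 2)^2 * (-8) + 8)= 1585 / 14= 113.21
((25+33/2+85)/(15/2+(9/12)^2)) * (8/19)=16192/2451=6.61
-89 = -89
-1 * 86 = -86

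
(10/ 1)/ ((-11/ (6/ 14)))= -30/ 77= -0.39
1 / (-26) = -1 / 26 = -0.04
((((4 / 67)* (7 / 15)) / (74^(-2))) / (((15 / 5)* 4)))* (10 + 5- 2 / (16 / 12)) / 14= 4107 / 335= 12.26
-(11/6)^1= -1.83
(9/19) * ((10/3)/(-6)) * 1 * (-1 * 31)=155/19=8.16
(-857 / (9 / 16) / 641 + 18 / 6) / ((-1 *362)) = -3595 / 2088378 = -0.00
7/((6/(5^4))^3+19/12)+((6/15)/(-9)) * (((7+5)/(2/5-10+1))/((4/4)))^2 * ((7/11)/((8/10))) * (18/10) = 57916991254380/13477999997759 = 4.30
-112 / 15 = -7.47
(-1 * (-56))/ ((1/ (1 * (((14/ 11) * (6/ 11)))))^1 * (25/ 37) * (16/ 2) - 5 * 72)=-21756/ 136835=-0.16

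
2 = 2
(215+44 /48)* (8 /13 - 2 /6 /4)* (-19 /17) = -4086007 /31824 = -128.39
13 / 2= 6.50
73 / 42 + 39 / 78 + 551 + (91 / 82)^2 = 78293333 / 141204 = 554.47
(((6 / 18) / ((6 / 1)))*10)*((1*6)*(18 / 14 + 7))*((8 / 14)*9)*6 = 41760 / 49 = 852.24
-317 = -317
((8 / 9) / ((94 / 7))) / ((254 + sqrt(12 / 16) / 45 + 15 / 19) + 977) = 0.00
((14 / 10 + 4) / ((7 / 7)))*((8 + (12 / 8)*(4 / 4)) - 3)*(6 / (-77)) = -1053 / 385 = -2.74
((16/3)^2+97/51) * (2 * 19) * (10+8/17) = 12074.30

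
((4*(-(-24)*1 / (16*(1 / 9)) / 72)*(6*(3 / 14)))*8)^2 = 2916 / 49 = 59.51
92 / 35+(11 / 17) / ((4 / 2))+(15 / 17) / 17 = 60771 / 20230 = 3.00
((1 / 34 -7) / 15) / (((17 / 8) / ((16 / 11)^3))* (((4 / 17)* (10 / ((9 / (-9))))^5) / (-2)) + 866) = -20224 / 391235195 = -0.00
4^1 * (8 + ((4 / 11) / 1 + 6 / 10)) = 1972 / 55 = 35.85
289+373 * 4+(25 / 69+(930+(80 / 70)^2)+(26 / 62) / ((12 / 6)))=2712.88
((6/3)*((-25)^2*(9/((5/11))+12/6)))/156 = 13625/78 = 174.68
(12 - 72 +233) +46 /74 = 6424 /37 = 173.62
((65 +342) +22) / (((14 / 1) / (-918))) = -196911 / 7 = -28130.14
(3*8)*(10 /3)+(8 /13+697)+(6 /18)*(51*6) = 11435 /13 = 879.62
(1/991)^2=1/982081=0.00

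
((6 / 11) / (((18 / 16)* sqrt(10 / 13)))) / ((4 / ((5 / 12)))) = sqrt(130) / 198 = 0.06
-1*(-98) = 98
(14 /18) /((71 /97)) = 679 /639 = 1.06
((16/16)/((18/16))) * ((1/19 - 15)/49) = -0.27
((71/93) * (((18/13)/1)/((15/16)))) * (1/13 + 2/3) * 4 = 263552/78585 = 3.35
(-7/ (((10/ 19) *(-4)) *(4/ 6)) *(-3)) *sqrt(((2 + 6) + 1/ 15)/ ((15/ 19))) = -4389 *sqrt(19)/ 400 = -47.83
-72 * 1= -72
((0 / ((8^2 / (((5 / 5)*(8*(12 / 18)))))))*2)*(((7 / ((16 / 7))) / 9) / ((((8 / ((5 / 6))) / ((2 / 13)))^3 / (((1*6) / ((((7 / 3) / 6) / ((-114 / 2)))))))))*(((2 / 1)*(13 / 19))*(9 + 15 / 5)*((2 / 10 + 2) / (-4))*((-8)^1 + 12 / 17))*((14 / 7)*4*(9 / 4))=0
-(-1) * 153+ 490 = 643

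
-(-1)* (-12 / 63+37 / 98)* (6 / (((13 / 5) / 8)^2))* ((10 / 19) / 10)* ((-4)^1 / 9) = -352000 / 1416051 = -0.25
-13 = -13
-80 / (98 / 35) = -200 / 7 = -28.57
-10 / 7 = -1.43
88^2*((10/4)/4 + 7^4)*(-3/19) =-55794552/19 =-2936555.37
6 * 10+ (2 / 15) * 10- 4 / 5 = 908 / 15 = 60.53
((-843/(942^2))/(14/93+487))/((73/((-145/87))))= 8711/195649859964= 0.00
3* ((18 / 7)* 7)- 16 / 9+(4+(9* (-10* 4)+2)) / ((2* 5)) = 757 / 45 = 16.82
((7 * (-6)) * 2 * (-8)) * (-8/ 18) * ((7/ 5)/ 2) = -3136/ 15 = -209.07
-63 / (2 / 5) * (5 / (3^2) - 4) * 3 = 3255 / 2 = 1627.50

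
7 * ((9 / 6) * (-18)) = -189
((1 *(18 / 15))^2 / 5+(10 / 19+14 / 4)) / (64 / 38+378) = 20493 / 1803500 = 0.01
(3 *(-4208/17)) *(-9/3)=37872/17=2227.76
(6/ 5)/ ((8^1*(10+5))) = 1/ 100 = 0.01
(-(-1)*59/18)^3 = 205379/5832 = 35.22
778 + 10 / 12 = 4673 / 6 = 778.83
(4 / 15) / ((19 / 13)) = 52 / 285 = 0.18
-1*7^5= -16807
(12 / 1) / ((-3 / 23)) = -92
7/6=1.17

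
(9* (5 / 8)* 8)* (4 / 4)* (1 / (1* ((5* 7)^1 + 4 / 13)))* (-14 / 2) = -8.92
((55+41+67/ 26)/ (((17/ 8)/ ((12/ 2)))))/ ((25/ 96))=5905152/ 5525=1068.81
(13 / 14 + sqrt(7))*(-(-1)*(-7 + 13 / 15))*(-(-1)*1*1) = -92*sqrt(7) / 15-598 / 105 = -21.92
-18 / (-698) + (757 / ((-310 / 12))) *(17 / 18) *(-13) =58390838 / 162285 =359.80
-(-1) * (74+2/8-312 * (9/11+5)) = -76605/44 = -1741.02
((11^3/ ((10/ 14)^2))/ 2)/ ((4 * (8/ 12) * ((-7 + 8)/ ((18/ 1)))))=8804.56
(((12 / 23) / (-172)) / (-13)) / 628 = 0.00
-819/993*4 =-1092/331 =-3.30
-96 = -96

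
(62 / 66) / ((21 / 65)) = 2015 / 693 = 2.91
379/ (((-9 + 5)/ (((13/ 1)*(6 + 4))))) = -24635/ 2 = -12317.50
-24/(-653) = 24/653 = 0.04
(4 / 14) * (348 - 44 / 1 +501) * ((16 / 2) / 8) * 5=1150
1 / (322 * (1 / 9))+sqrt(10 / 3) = 1.85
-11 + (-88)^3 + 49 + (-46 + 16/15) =-10222184/15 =-681478.93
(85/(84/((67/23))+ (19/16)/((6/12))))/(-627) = -45560/10489083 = -0.00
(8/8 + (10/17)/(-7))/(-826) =-109/98294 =-0.00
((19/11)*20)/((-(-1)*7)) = 380/77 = 4.94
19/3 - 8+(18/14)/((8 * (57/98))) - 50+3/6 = -11603/228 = -50.89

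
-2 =-2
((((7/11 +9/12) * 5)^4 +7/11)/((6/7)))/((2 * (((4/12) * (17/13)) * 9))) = 87522139523/254870528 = 343.40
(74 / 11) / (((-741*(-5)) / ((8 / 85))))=592 / 3464175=0.00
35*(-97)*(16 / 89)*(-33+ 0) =1792560 / 89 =20141.12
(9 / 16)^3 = 729 / 4096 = 0.18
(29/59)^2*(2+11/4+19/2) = 47937/13924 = 3.44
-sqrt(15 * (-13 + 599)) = -93.75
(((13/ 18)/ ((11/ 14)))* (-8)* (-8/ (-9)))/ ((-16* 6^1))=182/ 2673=0.07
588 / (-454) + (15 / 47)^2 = -598371 / 501443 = -1.19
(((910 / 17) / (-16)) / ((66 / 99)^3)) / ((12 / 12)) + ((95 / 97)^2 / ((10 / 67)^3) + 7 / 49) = 99369371921 / 358294720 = 277.34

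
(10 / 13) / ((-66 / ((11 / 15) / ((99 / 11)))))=-1 / 1053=-0.00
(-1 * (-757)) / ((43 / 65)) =1144.30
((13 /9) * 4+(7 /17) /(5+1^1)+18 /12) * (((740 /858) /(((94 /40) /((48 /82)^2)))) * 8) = 7.39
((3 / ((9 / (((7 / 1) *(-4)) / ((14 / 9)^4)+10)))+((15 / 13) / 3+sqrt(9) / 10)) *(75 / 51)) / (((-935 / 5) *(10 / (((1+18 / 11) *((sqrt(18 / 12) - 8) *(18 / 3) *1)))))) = 37612826 / 155926771 - 18806413 *sqrt(6) / 1247414168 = 0.20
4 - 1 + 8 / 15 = 53 / 15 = 3.53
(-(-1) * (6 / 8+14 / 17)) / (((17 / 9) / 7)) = 5.83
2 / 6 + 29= 88 / 3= 29.33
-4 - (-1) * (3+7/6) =1/6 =0.17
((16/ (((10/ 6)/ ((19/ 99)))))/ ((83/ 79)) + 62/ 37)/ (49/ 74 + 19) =3475364/ 19926225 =0.17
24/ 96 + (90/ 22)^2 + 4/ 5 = 43041/ 2420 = 17.79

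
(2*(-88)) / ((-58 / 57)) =5016 / 29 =172.97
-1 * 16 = -16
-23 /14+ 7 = 75 /14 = 5.36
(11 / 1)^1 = 11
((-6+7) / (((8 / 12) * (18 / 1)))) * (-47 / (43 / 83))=-3901 / 516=-7.56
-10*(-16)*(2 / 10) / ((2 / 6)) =96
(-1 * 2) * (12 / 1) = -24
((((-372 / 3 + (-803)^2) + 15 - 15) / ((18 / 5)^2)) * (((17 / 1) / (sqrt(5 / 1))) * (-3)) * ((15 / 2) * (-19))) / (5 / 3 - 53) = -1735277125 * sqrt(5) / 1232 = -3149511.05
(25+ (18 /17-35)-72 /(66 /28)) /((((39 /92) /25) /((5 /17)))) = -6532000 /9537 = -684.91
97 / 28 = 3.46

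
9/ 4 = 2.25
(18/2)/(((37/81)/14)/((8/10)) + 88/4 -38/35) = 204120/475261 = 0.43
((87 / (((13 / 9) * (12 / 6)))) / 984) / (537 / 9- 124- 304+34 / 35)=-27405 / 328950544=-0.00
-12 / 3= -4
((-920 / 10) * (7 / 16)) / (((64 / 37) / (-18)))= 53613 / 128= 418.85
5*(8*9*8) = 2880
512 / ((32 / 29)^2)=841 / 2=420.50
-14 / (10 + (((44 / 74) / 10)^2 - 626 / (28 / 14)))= 239575 / 5185027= 0.05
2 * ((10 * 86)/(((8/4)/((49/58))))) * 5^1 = 105350/29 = 3632.76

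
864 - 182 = 682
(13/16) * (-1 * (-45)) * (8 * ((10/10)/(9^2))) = 65/18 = 3.61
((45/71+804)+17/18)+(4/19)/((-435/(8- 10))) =2836355803/3520890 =805.58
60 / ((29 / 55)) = 3300 / 29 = 113.79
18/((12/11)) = 16.50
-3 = -3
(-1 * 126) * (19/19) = -126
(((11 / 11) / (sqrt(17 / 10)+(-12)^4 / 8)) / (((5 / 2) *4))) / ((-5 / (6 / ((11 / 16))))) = -248832 / 3695154265+48 *sqrt(170) / 18475771325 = -0.00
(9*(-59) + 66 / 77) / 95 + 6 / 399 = -3701 / 665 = -5.57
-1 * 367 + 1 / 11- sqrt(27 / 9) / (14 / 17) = -4036 / 11- 17 * sqrt(3) / 14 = -369.01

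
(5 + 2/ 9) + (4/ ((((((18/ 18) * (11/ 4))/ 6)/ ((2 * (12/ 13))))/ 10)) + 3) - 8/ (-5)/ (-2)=1084562/ 6435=168.54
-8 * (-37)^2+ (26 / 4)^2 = -10909.75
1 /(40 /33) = 33 /40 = 0.82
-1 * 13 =-13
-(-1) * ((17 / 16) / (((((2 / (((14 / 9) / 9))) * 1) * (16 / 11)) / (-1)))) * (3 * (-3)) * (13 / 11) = 1547 / 2304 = 0.67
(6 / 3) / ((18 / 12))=4 / 3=1.33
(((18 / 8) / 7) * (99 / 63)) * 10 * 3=1485 / 98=15.15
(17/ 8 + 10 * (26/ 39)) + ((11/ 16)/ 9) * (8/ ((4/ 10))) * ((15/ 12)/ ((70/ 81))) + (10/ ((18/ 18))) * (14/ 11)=175403/ 7392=23.73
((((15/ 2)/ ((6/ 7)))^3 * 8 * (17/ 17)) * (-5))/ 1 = -214375/ 8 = -26796.88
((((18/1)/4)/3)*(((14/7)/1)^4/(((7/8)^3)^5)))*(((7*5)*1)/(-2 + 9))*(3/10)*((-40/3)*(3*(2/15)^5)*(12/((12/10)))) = -4.50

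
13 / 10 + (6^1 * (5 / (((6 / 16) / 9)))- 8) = 7133 / 10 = 713.30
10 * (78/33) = 260/11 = 23.64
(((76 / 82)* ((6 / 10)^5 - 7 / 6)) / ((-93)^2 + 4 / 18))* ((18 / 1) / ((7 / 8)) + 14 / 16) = -4327203 / 1729175000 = -0.00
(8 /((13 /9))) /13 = 72 /169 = 0.43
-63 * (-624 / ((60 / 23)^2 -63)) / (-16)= 43.72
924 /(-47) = -19.66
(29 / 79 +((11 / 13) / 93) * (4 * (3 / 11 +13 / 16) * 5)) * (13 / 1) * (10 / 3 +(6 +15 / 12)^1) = 27392503 / 352656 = 77.67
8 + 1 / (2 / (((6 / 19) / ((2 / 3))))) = 313 / 38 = 8.24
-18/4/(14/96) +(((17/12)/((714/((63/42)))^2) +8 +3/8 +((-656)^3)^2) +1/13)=165696226724752930713205/2079168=79693524873773033.59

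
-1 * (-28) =28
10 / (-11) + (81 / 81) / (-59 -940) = -10001 / 10989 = -0.91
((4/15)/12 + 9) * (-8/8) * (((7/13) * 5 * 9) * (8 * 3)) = -68208/13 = -5246.77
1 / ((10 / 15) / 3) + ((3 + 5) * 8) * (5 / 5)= 137 / 2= 68.50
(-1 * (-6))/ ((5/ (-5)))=-6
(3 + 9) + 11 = 23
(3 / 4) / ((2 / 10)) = 15 / 4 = 3.75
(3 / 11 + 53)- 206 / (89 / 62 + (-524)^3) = 5227369189906 / 98124674989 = 53.27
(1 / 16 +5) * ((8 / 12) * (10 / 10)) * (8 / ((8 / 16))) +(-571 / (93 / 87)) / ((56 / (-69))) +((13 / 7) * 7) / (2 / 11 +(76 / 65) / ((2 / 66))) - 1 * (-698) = 33935495997 / 24059224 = 1410.50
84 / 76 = 21 / 19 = 1.11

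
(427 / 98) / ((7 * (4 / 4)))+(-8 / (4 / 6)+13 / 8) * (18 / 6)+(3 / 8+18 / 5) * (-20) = -43121 / 392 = -110.00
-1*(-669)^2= -447561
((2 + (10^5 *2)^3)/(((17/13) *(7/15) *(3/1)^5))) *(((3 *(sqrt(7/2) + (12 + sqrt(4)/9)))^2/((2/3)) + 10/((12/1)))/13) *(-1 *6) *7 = -467472500011799738.41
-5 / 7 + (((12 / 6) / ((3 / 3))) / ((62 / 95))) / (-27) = -4850 / 5859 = -0.83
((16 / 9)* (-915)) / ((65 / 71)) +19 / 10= -692219 / 390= -1774.92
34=34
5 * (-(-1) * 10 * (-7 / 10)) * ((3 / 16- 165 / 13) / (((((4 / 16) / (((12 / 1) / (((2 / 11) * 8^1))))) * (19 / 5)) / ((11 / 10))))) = 33045705 / 7904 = 4180.88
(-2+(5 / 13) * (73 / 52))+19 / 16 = -737 / 2704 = -0.27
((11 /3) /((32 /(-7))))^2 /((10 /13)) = 77077 /92160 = 0.84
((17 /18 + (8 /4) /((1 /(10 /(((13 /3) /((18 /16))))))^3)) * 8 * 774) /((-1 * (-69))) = 977861237 /303186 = 3225.28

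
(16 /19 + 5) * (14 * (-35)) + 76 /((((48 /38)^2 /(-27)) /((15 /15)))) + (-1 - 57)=-1278835 /304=-4206.69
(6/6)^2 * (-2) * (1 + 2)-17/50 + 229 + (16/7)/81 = 6313211/28350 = 222.69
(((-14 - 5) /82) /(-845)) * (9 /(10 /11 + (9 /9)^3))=627 /485030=0.00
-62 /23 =-2.70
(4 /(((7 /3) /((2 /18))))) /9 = 4 /189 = 0.02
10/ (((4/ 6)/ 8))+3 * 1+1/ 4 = 493/ 4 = 123.25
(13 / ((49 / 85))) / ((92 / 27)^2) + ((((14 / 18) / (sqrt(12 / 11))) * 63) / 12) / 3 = 49 * sqrt(33) / 216 + 805545 / 414736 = 3.25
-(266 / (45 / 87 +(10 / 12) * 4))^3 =-329661.51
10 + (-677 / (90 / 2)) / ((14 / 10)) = -47 / 63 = -0.75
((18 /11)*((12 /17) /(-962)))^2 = 11664 /8090462809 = 0.00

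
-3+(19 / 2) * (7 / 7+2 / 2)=16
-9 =-9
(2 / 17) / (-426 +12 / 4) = -2 / 7191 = -0.00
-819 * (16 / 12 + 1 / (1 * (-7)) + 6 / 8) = -6357 / 4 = -1589.25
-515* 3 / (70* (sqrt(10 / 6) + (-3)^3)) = 309* sqrt(15) / 30548 + 25029 / 30548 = 0.86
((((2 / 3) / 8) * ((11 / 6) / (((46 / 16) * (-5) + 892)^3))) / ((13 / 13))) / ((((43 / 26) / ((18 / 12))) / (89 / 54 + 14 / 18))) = 599456 / 1205453309319063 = 0.00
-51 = -51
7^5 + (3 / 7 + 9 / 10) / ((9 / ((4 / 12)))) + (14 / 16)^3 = 2710748941 / 161280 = 16807.72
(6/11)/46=3/253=0.01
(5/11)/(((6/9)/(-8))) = -60/11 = -5.45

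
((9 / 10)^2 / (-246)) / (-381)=9 / 1041400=0.00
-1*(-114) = 114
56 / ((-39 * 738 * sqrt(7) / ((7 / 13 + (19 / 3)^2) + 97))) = -64420 * sqrt(7) / 1683747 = -0.10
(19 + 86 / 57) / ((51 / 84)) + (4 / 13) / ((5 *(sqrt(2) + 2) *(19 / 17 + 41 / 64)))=4074277628 / 120490305 - 2176 *sqrt(2) / 124345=33.79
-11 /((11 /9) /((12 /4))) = -27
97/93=1.04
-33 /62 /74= -33 /4588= -0.01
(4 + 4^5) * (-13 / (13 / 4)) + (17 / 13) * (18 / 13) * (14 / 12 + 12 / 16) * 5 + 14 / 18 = -12453553 / 3042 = -4093.87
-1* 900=-900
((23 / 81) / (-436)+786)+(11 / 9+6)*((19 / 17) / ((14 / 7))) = 474315071 / 600372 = 790.04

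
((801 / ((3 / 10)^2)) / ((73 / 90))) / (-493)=-801000 / 35989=-22.26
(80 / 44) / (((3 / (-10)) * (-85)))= 40 / 561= 0.07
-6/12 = -1/2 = -0.50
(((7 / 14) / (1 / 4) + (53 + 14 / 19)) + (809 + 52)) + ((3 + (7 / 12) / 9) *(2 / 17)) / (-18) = 287808743 / 313956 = 916.72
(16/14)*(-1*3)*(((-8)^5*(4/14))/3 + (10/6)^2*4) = 1567264/147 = 10661.66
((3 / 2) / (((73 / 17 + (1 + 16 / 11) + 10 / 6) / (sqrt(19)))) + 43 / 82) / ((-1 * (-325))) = 43 / 26650 + 1683 * sqrt(19) / 3068650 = 0.00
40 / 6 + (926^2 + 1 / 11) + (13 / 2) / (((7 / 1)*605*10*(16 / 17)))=3486181899863 / 4065600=857482.76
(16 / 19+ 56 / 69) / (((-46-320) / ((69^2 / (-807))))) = 24932 / 935313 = 0.03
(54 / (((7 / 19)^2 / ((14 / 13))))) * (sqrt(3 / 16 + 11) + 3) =116964 / 91 + 9747 * sqrt(179) / 91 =2718.35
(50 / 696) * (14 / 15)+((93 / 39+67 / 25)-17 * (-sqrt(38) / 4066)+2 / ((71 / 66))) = 7.02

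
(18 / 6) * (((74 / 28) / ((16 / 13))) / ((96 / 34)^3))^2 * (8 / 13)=429576315493 / 25570087796736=0.02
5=5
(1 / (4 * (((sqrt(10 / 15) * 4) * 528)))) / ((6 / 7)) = 7 * sqrt(6) / 101376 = 0.00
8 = 8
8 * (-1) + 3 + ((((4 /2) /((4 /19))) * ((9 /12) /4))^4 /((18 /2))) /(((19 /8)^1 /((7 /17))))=-10709003 /2228224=-4.81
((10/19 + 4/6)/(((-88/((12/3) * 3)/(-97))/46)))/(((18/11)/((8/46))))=13192/171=77.15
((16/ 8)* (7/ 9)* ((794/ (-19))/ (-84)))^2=157609/ 263169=0.60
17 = 17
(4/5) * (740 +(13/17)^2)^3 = 39217315167785556/120687845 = 324948342.29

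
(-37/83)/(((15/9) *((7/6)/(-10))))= 2.29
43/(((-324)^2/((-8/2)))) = -43/26244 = -0.00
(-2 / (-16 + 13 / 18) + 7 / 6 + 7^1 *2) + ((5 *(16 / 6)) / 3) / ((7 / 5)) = 640061 / 34650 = 18.47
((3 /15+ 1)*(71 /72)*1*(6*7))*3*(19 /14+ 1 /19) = 15975 /76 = 210.20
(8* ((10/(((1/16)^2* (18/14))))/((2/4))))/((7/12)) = 54613.33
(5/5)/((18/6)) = 1/3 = 0.33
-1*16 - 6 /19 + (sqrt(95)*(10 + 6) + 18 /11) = -3068 /209 + 16*sqrt(95) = 141.27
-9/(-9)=1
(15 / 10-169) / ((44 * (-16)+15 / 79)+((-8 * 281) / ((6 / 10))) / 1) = 0.04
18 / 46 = 9 / 23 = 0.39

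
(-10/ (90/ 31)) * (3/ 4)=-2.58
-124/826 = -62/413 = -0.15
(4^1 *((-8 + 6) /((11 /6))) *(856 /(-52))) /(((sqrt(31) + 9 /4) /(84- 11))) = -26994816 /59345 + 11997696 *sqrt(31) /59345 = 670.75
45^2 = 2025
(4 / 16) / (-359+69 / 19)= -19 / 27008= -0.00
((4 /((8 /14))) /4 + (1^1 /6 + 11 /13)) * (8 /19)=862 /741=1.16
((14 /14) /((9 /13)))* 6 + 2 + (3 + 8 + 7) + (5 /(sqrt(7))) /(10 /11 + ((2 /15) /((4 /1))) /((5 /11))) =8250* sqrt(7) /11347 + 86 /3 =30.59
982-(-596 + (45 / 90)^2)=6311 / 4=1577.75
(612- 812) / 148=-50 / 37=-1.35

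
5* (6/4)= 15/2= 7.50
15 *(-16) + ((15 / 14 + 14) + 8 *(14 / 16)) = -3051 / 14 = -217.93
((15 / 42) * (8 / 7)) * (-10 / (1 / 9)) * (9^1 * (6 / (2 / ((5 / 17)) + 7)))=-162000 / 1127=-143.74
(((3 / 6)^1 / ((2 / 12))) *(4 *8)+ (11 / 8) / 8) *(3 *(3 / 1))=55395 / 64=865.55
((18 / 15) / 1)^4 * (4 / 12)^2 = 144 / 625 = 0.23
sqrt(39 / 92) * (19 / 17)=19 * sqrt(897) / 782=0.73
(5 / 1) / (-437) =-5 / 437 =-0.01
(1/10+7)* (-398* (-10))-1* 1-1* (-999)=29256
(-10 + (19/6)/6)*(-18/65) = 341/130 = 2.62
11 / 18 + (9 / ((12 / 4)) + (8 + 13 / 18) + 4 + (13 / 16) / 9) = 2365 / 144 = 16.42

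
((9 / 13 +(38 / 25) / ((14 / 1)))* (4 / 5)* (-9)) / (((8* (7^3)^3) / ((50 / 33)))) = -5466 / 201969803035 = -0.00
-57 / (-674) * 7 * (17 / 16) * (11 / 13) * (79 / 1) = 5894427 / 140192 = 42.05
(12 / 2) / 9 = 0.67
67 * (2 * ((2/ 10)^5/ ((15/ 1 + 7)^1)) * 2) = 134/ 34375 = 0.00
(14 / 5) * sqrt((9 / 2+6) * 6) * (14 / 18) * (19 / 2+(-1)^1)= 833 * sqrt(7) / 15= 146.93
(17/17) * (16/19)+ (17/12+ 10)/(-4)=-1835/912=-2.01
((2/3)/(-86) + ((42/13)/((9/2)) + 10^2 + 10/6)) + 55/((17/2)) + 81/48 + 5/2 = 51560215/456144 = 113.03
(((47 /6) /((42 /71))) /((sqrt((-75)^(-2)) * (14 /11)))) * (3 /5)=468.20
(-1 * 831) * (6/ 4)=-1246.50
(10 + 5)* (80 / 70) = 120 / 7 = 17.14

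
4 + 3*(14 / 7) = 10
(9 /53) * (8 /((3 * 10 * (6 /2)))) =4 /265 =0.02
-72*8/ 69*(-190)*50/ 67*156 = 284544000/ 1541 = 184648.93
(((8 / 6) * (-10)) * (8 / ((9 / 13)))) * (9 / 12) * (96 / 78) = -1280 / 9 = -142.22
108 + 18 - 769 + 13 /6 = -3845 /6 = -640.83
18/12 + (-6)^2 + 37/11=899/22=40.86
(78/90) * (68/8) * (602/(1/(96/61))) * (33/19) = 70246176/5795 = 12121.86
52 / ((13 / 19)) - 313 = -237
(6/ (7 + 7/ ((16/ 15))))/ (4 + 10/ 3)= 144/ 2387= 0.06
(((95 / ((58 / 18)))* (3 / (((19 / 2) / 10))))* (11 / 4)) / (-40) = -1485 / 232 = -6.40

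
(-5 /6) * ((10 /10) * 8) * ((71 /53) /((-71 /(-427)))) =-8540 /159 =-53.71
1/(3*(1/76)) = 76/3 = 25.33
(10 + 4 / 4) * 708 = 7788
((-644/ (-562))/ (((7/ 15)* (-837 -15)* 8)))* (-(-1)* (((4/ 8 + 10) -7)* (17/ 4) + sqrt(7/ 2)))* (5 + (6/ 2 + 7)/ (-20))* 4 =-123165/ 1276864 -1035* sqrt(14)/ 319216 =-0.11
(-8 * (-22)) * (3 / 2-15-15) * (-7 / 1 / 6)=5852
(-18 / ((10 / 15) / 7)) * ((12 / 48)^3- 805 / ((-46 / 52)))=-11007549 / 64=-171992.95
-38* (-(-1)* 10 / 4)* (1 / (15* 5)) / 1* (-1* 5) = 19 / 3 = 6.33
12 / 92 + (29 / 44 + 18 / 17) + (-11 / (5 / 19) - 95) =-11608541 / 86020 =-134.95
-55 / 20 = -2.75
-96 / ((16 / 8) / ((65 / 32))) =-195 / 2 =-97.50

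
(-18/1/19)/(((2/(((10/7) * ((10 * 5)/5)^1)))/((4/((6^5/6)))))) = -25/1197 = -0.02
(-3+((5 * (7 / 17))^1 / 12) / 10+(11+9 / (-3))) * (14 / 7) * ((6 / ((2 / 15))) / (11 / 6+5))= 92115 / 1394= 66.08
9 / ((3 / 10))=30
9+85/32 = 373/32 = 11.66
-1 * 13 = -13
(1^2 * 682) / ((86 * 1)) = 341 / 43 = 7.93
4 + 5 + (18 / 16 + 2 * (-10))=-79 / 8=-9.88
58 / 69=0.84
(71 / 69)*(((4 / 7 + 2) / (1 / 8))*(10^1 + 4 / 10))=220.14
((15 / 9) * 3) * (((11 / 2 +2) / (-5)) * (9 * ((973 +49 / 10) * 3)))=-792099 / 4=-198024.75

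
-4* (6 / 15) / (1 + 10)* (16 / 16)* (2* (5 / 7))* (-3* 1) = 48 / 77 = 0.62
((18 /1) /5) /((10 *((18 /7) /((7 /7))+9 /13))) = 91 /825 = 0.11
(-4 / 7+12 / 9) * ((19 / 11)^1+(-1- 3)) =-1.73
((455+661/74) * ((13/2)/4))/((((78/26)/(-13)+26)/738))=2140915491/99160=21590.52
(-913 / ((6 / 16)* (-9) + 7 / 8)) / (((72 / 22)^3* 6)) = 1215203 / 699840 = 1.74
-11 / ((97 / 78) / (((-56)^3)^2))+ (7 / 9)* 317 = -238154043143989 / 873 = -272799591230.23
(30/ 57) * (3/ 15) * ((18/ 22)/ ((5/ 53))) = 954/ 1045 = 0.91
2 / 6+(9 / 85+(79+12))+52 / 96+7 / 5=63499 / 680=93.38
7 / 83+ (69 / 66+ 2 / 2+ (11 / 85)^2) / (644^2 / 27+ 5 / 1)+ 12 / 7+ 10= 452049517054419 / 38313316106450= 11.80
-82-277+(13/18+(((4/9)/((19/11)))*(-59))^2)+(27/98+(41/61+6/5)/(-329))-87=-4406433115727/20539317015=-214.54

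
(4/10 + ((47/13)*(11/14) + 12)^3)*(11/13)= 1083900924051/391856920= 2766.06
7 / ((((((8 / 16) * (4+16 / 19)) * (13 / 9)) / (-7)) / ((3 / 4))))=-25137 / 2392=-10.51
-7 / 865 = -0.01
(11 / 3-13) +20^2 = 1172 / 3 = 390.67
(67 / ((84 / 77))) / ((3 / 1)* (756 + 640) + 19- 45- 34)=0.01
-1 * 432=-432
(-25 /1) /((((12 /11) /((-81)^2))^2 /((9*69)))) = -8984926840725 /16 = -561557927545.31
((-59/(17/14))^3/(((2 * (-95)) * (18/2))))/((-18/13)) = -1831569922/37805535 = -48.45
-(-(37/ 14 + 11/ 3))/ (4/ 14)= 22.08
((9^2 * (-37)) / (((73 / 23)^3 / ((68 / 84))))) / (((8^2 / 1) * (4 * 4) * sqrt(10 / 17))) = -206632161 * sqrt(170) / 27884738560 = -0.10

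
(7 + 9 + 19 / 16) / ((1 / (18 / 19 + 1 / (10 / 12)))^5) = 242897776704 / 309512375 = 784.78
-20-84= -104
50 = 50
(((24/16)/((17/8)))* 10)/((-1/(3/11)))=-360/187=-1.93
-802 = -802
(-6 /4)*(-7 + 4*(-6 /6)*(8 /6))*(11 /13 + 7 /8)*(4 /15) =6623 /780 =8.49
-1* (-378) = 378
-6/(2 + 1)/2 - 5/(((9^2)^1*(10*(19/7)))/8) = -1567/1539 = -1.02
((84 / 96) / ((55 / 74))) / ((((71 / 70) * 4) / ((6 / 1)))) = 5439 / 3124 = 1.74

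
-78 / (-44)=39 / 22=1.77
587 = 587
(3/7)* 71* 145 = 30885/7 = 4412.14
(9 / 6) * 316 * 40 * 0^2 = 0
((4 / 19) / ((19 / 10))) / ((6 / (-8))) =-160 / 1083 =-0.15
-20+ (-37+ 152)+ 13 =108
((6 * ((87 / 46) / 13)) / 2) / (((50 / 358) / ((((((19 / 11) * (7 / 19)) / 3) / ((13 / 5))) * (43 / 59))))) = 4687473 / 25226630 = 0.19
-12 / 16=-3 / 4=-0.75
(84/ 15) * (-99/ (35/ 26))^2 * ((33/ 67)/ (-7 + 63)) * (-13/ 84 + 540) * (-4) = -1652450030946/ 2872625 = -575240.43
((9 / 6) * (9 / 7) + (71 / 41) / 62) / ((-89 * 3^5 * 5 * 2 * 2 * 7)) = -17407 / 26938158660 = -0.00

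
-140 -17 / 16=-2257 / 16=-141.06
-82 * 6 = -492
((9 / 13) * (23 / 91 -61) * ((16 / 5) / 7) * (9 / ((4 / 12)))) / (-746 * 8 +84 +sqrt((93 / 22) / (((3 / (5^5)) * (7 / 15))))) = 537321600 * sqrt(14322) / 44139809350819 +2782208259072 / 31528435250585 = 0.09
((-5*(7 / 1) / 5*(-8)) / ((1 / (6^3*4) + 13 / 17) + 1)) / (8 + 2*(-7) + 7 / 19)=-15628032 / 2775259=-5.63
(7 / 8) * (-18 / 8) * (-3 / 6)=63 / 64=0.98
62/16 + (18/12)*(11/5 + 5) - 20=-5.32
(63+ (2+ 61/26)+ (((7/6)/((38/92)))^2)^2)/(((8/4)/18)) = 35952912017/30495114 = 1178.97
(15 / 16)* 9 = 135 / 16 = 8.44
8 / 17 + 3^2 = 161 / 17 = 9.47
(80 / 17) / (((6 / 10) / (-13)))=-5200 / 51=-101.96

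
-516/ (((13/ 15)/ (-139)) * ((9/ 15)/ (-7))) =-12551700/ 13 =-965515.38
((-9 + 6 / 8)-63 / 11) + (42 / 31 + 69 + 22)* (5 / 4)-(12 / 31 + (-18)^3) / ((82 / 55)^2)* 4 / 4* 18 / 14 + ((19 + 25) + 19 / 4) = 3523.33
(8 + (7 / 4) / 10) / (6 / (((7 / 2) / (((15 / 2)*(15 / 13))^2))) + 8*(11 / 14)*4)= 386841 / 7264760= 0.05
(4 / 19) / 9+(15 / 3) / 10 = 179 / 342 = 0.52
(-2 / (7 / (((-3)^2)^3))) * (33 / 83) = -48114 / 581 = -82.81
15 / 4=3.75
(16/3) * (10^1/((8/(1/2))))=10/3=3.33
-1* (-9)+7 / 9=88 / 9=9.78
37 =37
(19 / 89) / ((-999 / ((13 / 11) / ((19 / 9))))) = -13 / 108669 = -0.00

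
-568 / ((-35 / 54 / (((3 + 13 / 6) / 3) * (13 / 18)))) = 114452 / 105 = 1090.02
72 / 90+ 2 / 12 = 29 / 30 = 0.97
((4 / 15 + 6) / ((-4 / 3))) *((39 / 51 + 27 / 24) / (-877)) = 12079 / 1192720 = 0.01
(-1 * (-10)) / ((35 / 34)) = 68 / 7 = 9.71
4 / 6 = 0.67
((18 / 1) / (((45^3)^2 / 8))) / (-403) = -16 / 371824171875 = -0.00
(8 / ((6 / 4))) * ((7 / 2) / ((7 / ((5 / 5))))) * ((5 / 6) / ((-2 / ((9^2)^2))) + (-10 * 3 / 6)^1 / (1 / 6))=-7370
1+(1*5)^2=26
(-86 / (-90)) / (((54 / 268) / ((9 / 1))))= 5762 / 135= 42.68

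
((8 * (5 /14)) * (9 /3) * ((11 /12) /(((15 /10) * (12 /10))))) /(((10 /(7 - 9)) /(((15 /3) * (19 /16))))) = -5225 /1008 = -5.18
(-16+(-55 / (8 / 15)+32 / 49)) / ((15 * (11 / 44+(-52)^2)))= -46441 / 15900990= -0.00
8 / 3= 2.67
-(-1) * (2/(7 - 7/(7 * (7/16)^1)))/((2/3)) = 7/11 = 0.64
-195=-195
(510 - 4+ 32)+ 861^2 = 741859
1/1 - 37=-36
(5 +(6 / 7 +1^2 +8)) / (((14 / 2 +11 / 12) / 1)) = 1248 / 665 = 1.88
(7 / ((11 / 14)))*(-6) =-588 / 11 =-53.45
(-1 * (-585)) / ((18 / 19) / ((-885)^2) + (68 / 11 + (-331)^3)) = -818470125 / 50737711309781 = -0.00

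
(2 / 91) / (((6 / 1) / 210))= 10 / 13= 0.77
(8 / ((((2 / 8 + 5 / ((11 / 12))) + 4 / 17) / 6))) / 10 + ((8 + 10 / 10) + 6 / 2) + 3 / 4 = 401591 / 29620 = 13.56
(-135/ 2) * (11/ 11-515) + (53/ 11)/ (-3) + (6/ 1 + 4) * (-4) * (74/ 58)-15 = 33138383/ 957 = 34627.36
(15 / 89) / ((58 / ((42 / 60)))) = 21 / 10324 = 0.00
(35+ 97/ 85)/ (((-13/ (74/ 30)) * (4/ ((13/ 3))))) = -9472/ 1275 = -7.43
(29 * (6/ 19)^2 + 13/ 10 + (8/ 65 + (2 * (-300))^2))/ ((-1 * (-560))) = 3379000501/ 5256160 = 642.86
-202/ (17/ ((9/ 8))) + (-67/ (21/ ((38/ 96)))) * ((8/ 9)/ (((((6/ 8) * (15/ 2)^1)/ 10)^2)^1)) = -52827835/ 3123036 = -16.92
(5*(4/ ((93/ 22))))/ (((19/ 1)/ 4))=1760/ 1767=1.00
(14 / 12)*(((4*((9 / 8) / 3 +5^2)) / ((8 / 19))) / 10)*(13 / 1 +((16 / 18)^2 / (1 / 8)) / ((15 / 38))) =951741749 / 1166400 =815.97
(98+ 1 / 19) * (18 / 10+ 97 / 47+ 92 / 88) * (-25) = -236424015 / 19646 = -12034.21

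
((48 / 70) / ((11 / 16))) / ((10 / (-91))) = -2496 / 275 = -9.08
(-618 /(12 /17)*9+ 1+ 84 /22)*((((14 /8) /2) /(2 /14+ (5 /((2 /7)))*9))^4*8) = -998711419643 /16702519666483904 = -0.00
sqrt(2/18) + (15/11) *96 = 4331/33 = 131.24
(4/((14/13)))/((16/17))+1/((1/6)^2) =2237/56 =39.95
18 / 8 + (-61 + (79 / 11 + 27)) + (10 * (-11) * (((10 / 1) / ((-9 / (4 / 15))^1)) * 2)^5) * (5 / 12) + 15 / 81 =-39838869541 / 1894055724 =-21.03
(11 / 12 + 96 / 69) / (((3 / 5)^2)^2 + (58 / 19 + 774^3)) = 7564375 / 1519727021089764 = 0.00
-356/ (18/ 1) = -178/ 9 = -19.78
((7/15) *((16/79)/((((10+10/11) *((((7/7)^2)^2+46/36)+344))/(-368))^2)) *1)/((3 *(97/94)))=20382208/70347297875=0.00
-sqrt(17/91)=-0.43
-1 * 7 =-7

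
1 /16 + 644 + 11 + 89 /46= 241775 /368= 657.00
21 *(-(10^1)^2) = -2100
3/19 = 0.16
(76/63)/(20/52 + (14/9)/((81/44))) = 80028/81571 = 0.98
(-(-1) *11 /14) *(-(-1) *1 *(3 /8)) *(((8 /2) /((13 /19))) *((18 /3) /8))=1.29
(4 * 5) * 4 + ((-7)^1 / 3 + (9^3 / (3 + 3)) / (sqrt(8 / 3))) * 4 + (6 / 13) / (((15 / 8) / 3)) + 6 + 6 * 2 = 17434 / 195 + 243 * sqrt(6) / 2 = 387.02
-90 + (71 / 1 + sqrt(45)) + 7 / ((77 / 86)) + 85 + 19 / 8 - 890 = -71615 / 88 + 3 * sqrt(5) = -807.10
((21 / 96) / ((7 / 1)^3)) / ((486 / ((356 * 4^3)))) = 356 / 11907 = 0.03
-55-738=-793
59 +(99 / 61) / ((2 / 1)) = 7297 / 122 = 59.81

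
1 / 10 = 0.10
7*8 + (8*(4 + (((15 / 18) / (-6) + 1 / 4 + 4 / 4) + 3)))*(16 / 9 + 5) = 40160 / 81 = 495.80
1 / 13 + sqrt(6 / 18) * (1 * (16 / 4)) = 1 / 13 + 4 * sqrt(3) / 3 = 2.39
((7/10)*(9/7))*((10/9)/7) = 1/7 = 0.14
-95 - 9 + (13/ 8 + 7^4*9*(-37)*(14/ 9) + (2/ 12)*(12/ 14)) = -69653933/ 56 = -1243820.23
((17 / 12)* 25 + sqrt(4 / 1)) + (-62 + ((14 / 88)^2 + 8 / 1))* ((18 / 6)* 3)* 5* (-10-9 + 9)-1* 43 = 70517911 / 2904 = 24283.03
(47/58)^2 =2209/3364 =0.66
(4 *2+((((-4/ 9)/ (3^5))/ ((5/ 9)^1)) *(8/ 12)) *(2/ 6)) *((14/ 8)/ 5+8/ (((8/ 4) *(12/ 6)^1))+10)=5401396/ 54675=98.79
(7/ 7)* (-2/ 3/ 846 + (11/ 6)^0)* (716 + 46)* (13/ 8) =523367/ 423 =1237.27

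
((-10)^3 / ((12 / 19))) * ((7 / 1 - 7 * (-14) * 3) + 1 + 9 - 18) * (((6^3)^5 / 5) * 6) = -261751980913459200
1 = 1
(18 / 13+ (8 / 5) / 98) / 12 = 2231 / 19110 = 0.12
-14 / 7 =-2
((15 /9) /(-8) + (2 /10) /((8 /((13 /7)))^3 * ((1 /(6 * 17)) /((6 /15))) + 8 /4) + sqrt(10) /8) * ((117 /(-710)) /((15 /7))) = 382255601 /31496594000 - 273 * sqrt(10) /28400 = -0.02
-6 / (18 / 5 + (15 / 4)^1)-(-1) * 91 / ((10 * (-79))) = -36059 / 38710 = -0.93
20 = 20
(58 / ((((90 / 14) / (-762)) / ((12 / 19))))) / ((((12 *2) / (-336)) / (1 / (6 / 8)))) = 23099776 / 285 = 81051.85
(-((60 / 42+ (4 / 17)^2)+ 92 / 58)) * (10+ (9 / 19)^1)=-35843084 / 1114673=-32.16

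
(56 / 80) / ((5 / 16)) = 56 / 25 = 2.24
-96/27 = -32/9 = -3.56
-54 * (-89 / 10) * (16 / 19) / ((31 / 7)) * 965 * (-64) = -3324367872 / 589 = -5644088.07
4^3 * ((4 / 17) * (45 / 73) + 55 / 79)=53.84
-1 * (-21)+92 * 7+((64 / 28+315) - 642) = 2382 / 7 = 340.29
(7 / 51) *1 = 7 / 51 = 0.14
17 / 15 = 1.13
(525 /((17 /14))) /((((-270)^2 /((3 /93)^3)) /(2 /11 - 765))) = -412237 /2707465662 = -0.00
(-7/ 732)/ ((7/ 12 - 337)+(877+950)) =-7/ 1091107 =-0.00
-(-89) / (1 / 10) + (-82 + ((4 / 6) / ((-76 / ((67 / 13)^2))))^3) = 5778022511399399 / 7151129913096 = 807.99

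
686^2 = 470596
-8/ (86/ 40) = -160/ 43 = -3.72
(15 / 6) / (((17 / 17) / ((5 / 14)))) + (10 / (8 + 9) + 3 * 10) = 14985 / 476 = 31.48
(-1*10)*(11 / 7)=-15.71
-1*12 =-12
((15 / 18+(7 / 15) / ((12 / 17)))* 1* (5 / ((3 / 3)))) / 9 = 269 / 324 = 0.83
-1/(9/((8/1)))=-8/9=-0.89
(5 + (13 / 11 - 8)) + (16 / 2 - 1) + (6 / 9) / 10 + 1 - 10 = -619 / 165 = -3.75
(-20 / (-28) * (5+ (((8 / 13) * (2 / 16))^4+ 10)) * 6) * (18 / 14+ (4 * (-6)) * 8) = -17158060800 / 1399489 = -12260.23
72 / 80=9 / 10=0.90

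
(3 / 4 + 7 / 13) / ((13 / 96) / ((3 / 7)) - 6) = -4824 / 21281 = -0.23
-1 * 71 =-71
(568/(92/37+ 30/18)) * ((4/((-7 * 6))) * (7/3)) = -42032/1383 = -30.39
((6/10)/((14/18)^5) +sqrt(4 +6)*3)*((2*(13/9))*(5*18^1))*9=82904796/16807 +7020*sqrt(10)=27131.94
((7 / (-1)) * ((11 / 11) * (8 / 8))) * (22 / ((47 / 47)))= -154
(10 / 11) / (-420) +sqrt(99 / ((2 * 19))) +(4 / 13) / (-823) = -12547 / 4942938 +3 * sqrt(418) / 38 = 1.61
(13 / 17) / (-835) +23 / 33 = 326056 / 468435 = 0.70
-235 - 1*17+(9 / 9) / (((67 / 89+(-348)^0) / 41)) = -35663 / 156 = -228.61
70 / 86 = 0.81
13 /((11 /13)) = 169 /11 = 15.36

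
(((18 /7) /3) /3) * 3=6 /7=0.86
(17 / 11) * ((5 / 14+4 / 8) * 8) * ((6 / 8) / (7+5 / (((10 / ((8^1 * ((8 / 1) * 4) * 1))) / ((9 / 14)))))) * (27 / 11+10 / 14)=149328 / 529375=0.28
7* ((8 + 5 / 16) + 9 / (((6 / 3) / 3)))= 2443 / 16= 152.69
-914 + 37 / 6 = -5447 / 6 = -907.83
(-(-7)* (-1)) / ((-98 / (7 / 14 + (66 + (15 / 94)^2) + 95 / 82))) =24520289 / 5071864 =4.83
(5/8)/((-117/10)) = -25/468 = -0.05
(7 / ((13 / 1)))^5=16807 / 371293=0.05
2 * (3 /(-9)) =-2 /3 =-0.67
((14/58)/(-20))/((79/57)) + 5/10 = 22511/45820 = 0.49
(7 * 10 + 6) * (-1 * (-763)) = 57988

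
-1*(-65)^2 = -4225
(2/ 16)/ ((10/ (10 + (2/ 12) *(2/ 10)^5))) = 0.13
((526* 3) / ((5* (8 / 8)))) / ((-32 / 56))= -5523 / 10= -552.30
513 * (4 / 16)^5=513 / 1024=0.50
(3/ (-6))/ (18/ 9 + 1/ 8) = -4/ 17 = -0.24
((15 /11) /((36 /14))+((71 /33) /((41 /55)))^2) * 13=38337715 /332838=115.18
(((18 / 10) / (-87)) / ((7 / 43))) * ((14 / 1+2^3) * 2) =-5676 / 1015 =-5.59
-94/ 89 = -1.06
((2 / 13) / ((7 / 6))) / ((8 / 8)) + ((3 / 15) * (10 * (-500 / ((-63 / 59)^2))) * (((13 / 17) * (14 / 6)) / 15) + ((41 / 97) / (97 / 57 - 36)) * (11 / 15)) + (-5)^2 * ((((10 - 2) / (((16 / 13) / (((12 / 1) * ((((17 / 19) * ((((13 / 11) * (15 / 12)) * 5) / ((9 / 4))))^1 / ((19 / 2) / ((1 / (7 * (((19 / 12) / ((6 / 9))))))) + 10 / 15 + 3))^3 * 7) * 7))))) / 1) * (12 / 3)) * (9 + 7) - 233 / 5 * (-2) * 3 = 8121688708702429765234881442709 / 38289492808878941573597371575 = 212.1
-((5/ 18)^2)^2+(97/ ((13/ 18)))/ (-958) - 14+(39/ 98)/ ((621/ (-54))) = -10447013361205/ 736703617104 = -14.18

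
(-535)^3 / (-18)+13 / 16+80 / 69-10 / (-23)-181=28175397499 / 3312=8507064.46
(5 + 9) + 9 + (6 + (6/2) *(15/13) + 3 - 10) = 331/13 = 25.46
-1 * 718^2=-515524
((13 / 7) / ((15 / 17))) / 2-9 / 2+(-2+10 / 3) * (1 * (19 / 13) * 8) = 16574 / 1365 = 12.14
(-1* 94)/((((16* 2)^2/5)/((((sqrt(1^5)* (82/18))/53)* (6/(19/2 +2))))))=-9635/468096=-0.02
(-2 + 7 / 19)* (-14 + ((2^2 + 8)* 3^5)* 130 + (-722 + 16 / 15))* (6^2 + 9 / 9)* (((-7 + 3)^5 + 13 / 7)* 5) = 15524983089720 / 133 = 116729196163.31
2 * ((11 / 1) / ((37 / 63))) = 1386 / 37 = 37.46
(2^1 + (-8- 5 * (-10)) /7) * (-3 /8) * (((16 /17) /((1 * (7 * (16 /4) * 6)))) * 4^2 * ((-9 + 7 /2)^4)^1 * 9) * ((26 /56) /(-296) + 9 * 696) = -6840921907611 /493136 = -13872282.51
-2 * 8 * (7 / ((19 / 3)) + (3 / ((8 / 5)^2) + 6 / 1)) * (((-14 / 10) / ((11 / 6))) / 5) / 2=3843 / 380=10.11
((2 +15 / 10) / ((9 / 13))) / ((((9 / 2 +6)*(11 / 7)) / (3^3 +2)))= 2639 / 297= 8.89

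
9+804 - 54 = 759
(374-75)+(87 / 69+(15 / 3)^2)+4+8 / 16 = 15169 / 46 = 329.76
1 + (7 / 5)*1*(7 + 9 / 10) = 603 / 50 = 12.06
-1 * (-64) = 64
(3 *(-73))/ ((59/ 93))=-20367/ 59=-345.20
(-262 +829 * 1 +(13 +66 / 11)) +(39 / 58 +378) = 55951 / 58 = 964.67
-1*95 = -95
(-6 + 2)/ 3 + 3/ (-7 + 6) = -13/ 3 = -4.33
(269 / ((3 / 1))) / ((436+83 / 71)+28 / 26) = 248287 / 1213503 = 0.20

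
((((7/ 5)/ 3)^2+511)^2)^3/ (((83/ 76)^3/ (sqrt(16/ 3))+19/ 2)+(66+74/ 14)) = 9421970247567789943928057814494769115889139712/ 42640220235721194660900146484375 - 113936250412408748812408403767636305643569152 * sqrt(3)/ 127920660707163583982700439453125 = 219421688513787.84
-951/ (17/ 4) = -3804/ 17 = -223.76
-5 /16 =-0.31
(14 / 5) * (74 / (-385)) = -148 / 275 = -0.54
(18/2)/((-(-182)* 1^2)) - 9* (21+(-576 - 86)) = 1049967/182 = 5769.05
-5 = -5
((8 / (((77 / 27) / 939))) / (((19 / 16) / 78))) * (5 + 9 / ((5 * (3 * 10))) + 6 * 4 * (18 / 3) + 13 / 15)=948752258688 / 36575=25939911.38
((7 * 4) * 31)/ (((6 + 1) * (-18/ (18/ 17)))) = -124/ 17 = -7.29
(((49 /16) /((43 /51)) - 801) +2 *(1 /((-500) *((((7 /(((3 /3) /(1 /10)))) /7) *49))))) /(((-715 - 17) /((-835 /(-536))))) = 112227709571 /66134853120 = 1.70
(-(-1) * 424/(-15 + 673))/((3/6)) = 424/329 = 1.29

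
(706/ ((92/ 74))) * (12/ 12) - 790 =-5109/ 23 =-222.13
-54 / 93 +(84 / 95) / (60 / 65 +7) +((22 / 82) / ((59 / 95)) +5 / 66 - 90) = -4356703548137 / 48428646090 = -89.96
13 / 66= 0.20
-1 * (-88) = 88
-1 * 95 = -95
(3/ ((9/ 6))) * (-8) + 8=-8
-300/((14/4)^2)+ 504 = 23496/49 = 479.51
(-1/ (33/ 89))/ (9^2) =-89/ 2673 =-0.03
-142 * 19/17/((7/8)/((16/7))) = -345344/833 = -414.58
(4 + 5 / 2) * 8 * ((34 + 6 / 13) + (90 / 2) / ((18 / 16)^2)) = 32768 / 9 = 3640.89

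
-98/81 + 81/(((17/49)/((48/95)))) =15273202/130815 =116.75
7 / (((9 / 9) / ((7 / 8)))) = 6.12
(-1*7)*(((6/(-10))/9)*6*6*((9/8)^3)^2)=11160261/327680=34.06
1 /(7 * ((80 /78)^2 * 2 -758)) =-1521 /8048026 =-0.00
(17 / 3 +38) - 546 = -1507 / 3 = -502.33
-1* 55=-55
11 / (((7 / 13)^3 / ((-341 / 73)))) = -8240947 / 25039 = -329.12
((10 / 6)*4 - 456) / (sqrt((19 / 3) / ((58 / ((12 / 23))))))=-674*sqrt(25346) / 57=-1882.52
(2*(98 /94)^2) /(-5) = -4802 /11045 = -0.43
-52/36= -13/9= -1.44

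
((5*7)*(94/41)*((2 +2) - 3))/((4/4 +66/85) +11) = 139825/22263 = 6.28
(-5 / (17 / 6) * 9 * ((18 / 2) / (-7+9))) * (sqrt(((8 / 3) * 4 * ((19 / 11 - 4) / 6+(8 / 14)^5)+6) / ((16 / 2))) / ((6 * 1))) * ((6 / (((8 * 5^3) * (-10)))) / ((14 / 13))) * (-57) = -60021 * sqrt(167163227) / 3591896000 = -0.22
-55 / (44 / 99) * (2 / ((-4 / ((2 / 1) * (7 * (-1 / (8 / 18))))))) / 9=-3465 / 16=-216.56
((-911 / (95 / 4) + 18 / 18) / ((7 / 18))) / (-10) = 4563 / 475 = 9.61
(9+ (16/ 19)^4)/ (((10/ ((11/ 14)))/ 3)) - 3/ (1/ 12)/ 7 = -2.90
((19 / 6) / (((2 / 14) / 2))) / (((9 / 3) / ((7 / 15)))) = 931 / 135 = 6.90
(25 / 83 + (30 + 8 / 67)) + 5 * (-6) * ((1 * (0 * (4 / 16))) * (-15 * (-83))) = 169169 / 5561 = 30.42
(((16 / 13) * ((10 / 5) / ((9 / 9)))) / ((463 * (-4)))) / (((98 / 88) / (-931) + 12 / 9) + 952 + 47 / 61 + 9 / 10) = -6119520 / 4396998140509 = -0.00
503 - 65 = 438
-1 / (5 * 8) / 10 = -1 / 400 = -0.00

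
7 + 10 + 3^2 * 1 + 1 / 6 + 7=199 / 6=33.17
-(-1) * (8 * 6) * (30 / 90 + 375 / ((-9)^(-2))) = 1458016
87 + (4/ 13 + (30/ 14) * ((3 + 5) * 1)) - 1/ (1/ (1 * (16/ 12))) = 28151/ 273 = 103.12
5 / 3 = 1.67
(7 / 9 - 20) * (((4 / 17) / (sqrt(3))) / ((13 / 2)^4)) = -11072 * sqrt(3) / 13109499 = -0.00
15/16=0.94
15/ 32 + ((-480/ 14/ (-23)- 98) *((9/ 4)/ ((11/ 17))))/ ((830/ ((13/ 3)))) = -30182301/ 23518880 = -1.28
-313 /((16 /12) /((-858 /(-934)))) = -402831 /1868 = -215.65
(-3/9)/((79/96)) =-32/79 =-0.41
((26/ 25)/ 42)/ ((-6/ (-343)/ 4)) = 1274/ 225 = 5.66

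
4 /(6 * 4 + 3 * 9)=0.08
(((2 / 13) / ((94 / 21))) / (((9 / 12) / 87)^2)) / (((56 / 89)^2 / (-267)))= -5335910361 / 17108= -311895.63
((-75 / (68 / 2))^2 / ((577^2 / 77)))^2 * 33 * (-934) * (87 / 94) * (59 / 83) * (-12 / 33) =1349074406998828125 / 144455765414828525044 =0.01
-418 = -418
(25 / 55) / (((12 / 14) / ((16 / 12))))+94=9376 / 99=94.71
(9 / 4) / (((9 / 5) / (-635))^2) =10080625 / 36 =280017.36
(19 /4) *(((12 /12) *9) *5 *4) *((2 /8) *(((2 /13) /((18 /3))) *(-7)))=-1995 /52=-38.37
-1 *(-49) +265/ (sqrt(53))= 85.40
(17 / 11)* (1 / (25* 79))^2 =17 / 42906875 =0.00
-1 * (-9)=9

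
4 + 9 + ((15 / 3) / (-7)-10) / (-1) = 166 / 7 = 23.71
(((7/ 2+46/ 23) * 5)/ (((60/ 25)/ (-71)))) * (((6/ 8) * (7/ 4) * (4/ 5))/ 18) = -27335/ 576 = -47.46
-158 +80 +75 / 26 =-1953 / 26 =-75.12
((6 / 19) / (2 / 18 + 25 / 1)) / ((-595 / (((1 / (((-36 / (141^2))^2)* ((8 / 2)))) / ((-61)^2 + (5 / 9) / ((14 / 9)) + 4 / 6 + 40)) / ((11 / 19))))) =-395254161 / 534208584800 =-0.00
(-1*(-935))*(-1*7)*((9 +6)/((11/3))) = -26775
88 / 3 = 29.33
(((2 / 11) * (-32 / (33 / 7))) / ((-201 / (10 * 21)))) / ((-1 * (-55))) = 6272 / 267531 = 0.02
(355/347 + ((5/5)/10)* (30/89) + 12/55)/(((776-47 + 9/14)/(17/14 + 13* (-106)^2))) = 4428535787144/17350841475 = 255.23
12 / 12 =1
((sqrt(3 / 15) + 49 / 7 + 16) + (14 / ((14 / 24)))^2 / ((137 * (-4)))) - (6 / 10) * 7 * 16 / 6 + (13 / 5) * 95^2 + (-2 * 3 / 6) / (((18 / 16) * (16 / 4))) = sqrt(5) / 5 + 144726622 / 6165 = 23475.97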